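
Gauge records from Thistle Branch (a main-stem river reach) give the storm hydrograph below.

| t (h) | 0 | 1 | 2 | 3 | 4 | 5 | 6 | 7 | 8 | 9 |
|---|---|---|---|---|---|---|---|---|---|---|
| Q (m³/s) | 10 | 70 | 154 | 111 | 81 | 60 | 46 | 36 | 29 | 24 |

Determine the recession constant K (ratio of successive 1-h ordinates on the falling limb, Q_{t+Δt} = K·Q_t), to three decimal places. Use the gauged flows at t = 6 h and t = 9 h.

Using the recession-limb readings at t = 6 h and t = 9 h: Q falls from 46 to 24 m³/s over 3 intervals.
K = (Q₂/Q₁)^(1/3) = (24/46)^(1/3) = 0.805.

K ≈ 0.805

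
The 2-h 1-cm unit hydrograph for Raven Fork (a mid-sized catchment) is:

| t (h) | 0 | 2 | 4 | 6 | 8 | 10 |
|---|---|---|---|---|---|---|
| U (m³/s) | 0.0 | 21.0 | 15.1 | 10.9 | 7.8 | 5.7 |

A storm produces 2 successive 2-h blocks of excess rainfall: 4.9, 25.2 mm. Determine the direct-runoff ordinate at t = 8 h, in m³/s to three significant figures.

Q ≈ 31.3 m³/s

By discrete convolution, Q_j = Σ (P_i / 10 mm) · U_{j−i}.
At t = 8 h (j=4): Q = (4.9/10)·7.8 + (25.2/10)·10.9 = 31.3 m³/s.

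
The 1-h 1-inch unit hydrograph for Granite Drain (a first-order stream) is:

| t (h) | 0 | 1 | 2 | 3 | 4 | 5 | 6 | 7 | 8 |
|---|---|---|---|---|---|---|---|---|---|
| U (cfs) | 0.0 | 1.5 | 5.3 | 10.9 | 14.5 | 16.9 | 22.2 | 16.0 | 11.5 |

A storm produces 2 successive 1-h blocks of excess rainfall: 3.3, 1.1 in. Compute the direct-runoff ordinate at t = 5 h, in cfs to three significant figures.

By discrete convolution, Q_j = Σ (P_i / 1 in) · U_{j−i}.
At t = 5 h (j=5): Q = (3.3/1)·16.9 + (1.1/1)·14.5 = 71.7 cfs.

Q ≈ 71.7 cfs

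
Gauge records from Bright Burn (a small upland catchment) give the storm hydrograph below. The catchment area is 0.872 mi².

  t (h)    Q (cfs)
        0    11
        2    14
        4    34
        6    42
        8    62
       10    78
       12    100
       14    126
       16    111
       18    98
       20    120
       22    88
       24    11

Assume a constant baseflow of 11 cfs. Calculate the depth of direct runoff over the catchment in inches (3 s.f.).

Direct runoff: 0.0, 3.0, 23.0, 31.0, 51.0, 67.0, 89.0, 115.0, 100.0, 87.0, 109.0, 77.0, 0.0 cfs; ΣQ_DR = 752.0 cfs.
V = ΣQ_DR · Δt = 752.0 × 7200 s = 5.414 × 10^6 ft³.
Over A = 0.872 mi², depth = V / A = 2.67 in.

d ≈ 2.67 in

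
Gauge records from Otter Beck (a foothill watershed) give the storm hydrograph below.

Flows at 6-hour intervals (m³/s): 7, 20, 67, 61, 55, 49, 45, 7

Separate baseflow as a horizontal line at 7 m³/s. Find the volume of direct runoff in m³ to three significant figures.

Direct-runoff ordinates (Q − Q_b): 0.0, 13.0, 60.0, 54.0, 48.0, 42.0, 38.0, 0.0 m³/s.
ΣQ_DR = 255.0 m³/s.
With Δt = 6 h = 21600 s, V = ΣQ_DR · Δt = 255.0 × 21600 = 5.51 × 10^6 m³.

V ≈ 5.51 × 10^6 m³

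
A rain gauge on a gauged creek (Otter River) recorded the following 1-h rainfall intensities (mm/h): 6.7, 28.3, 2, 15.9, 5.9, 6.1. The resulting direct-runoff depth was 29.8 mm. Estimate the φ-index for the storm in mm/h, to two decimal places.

φ ≈ 7.20 mm/h

Only the 2 blocks with intensity above φ contribute runoff: 28.3, 15.9 mm/h.
Σ(I−φ)·Δt = d  ⇒  (28.3+15.9 − 2φ)·1 = 29.8
φ = (44.20 − 29.8/1) / 2 = 7.20 mm/h.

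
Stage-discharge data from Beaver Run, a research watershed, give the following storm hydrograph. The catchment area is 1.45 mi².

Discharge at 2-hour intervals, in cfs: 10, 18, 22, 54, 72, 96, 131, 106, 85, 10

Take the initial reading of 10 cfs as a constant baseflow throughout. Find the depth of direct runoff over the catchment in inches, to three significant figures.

d ≈ 1.08 in

Direct runoff: 0.0, 8.0, 12.0, 44.0, 62.0, 86.0, 121.0, 96.0, 75.0, 0.0 cfs; ΣQ_DR = 504.0 cfs.
V = ΣQ_DR · Δt = 504.0 × 7200 s = 3.629 × 10^6 ft³.
Over A = 1.45 mi², depth = V / A = 1.08 in.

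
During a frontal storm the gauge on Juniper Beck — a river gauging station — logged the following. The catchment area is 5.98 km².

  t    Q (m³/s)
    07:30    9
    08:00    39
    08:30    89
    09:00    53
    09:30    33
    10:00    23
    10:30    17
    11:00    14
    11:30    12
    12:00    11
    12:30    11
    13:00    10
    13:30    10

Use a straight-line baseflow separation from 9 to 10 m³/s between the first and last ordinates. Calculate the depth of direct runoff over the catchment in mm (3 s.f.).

d ≈ 62.5 mm

Direct runoff: 0.00, 29.92, 79.83, 43.75, 23.67, 13.58, 7.50, 4.42, 2.33, 1.25, 1.17, 0.08, 0.00 m³/s; ΣQ_DR = 207.5 m³/s.
V = ΣQ_DR · Δt = 207.5 × 1800 s = 3.735 × 10^5 m³.
Over A = 5.98 km², depth = V / A = 62.5 mm.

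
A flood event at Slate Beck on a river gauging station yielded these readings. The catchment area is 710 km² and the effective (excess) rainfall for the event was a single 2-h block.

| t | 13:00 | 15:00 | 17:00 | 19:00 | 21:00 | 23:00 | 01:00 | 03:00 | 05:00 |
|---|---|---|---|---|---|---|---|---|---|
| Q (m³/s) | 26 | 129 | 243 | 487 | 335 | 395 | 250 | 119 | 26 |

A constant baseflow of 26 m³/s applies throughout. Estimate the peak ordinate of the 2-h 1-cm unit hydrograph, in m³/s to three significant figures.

Direct runoff: 0.0, 103.0, 217.0, 461.0, 309.0, 369.0, 224.0, 93.0, 0.0 m³/s; ΣQ_DR = 1776 m³/s, peak = 461.0 m³/s.
Runoff depth d = ΣQ_DR·Δt / A = 1776 × 7200 / (710 km²) = 18.01 mm.
The 1-cm UH is the DRH scaled by (10 mm)/d, so U_p = 461.0 × 10/18.01 = 256 m³/s.

U_p ≈ 256 m³/s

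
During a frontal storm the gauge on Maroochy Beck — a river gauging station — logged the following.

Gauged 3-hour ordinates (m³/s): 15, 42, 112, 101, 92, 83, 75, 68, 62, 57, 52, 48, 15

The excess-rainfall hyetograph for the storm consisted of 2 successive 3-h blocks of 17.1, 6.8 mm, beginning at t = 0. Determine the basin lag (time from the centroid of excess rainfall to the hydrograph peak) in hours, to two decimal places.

Centroid of excess rainfall: t_c = Σ P_i·t̄_i / ΣP_i = 2.3536 h (block centres at 1.5, 4.5 h).
Hydrograph peak occurs at t = 6 h, so basin lag t_L = 6 − 2.3536 = 3.65 h.

t_L ≈ 3.65 h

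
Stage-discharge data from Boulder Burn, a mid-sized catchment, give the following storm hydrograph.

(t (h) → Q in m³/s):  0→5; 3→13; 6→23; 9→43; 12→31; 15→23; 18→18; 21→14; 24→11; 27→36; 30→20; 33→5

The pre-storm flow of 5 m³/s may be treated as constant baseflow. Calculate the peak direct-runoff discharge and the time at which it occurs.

Subtracting baseflow gives direct-runoff ordinates: 0.0, 8.0, 18.0, 38.0, 26.0, 18.0, 13.0, 9.0, 6.0, 31.0, 15.0, 0.0 m³/s.
The maximum is 38.0 m³/s, occurring at the reading for t = 9 h.

Q_p = 38.0 m³/s at t = 9 h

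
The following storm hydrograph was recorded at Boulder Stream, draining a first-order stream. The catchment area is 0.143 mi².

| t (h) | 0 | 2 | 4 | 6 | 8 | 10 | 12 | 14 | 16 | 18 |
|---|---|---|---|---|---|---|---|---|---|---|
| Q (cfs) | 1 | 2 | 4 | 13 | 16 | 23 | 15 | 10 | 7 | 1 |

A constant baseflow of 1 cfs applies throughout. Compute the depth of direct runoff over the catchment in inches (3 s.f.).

Direct runoff: 0.0, 1.0, 3.0, 12.0, 15.0, 22.0, 14.0, 9.0, 6.0, 0.0 cfs; ΣQ_DR = 82.00 cfs.
V = ΣQ_DR · Δt = 82.00 × 7200 s = 5.904 × 10^5 ft³.
Over A = 0.143 mi², depth = V / A = 1.78 in.

d ≈ 1.78 in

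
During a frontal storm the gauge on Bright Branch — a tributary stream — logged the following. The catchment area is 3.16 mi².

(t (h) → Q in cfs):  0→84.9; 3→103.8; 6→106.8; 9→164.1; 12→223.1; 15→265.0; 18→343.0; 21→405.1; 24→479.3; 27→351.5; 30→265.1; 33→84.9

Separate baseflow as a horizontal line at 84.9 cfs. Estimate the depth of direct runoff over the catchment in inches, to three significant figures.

d ≈ 2.73 in

Direct runoff: 0.0, 18.9, 21.9, 79.2, 138.2, 180.1, 258.1, 320.2, 394.4, 266.6, 180.2, 0.0 cfs; ΣQ_DR = 1858 cfs.
V = ΣQ_DR · Δt = 1858 × 10800 s = 2.006 × 10^7 ft³.
Over A = 3.16 mi², depth = V / A = 2.73 in.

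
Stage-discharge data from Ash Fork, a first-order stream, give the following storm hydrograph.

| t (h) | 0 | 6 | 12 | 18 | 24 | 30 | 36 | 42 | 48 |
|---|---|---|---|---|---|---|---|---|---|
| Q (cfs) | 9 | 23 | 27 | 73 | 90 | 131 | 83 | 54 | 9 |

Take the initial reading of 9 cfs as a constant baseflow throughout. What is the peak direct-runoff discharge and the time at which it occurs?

Subtracting baseflow gives direct-runoff ordinates: 0.0, 14.0, 18.0, 64.0, 81.0, 122.0, 74.0, 45.0, 0.0 cfs.
The maximum is 122.0 cfs, occurring at the reading for t = 30 h.

Q_p = 122.0 cfs at t = 30 h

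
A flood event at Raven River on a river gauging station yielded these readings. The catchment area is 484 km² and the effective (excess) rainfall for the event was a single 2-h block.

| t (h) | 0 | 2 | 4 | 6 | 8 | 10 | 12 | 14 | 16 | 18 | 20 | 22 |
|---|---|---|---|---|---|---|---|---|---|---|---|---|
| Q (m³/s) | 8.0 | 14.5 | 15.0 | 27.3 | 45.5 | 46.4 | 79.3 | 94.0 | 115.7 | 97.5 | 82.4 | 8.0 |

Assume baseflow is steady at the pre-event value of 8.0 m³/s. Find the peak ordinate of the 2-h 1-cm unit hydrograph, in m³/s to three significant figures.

U_p ≈ 135 m³/s

Direct runoff: 0.0, 6.5, 7.0, 19.3, 37.5, 38.4, 71.3, 86.0, 107.7, 89.5, 74.4, 0.0 m³/s; ΣQ_DR = 537.6 m³/s, peak = 107.7 m³/s.
Runoff depth d = ΣQ_DR·Δt / A = 537.6 × 7200 / (484 km²) = 7.997 mm.
The 1-cm UH is the DRH scaled by (10 mm)/d, so U_p = 107.7 × 10/7.997 = 135 m³/s.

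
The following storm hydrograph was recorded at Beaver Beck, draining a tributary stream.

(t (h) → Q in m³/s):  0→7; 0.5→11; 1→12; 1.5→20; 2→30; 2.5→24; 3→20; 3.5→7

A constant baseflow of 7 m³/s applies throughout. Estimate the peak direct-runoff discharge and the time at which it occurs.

Subtracting baseflow gives direct-runoff ordinates: 0.0, 4.0, 5.0, 13.0, 23.0, 17.0, 13.0, 0.0 m³/s.
The maximum is 23.0 m³/s, occurring at the reading for t = 2 h.

Q_p = 23.0 m³/s at t = 2 h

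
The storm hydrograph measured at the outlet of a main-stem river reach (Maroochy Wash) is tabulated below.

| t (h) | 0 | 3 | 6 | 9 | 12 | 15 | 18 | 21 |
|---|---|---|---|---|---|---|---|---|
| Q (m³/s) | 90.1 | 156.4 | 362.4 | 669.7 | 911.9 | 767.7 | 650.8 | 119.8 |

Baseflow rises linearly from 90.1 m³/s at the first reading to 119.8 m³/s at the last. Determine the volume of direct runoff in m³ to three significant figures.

V ≈ 3.12 × 10^7 m³

Direct-runoff ordinates (Q − Q_b): 0.00, 62.06, 263.81, 566.87, 804.83, 656.39, 535.24, 0.00 m³/s.
ΣQ_DR = 2889 m³/s.
With Δt = 3 h = 10800 s, V = ΣQ_DR · Δt = 2889 × 10800 = 3.12 × 10^7 m³.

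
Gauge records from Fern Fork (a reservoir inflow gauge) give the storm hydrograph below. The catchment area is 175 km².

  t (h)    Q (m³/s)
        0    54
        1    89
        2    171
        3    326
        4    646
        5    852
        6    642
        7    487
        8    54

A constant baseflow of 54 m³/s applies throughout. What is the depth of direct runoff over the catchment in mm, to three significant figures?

Direct runoff: 0.0, 35.0, 117.0, 272.0, 592.0, 798.0, 588.0, 433.0, 0.0 m³/s; ΣQ_DR = 2835 m³/s.
V = ΣQ_DR · Δt = 2835 × 3600 s = 1.021 × 10^7 m³.
Over A = 175 km², depth = V / A = 58.3 mm.

d ≈ 58.3 mm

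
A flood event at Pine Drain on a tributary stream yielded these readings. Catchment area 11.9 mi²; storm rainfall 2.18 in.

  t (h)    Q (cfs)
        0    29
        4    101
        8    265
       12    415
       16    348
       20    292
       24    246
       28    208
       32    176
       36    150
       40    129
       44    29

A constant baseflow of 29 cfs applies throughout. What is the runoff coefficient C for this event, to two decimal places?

C ≈ 0.49

ΣQ_DR = 2040 cfs; V = ΣQ_DR·Δt = 2.938 × 10^7 ft³.
Runoff depth d = V / A = 1.063 in.
C = d / P = 1.063 / 2.18 = 0.49.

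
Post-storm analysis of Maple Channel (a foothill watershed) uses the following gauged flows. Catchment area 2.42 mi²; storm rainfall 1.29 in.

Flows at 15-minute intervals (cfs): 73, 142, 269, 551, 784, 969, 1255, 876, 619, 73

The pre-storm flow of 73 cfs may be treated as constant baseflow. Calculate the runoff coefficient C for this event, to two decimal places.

ΣQ_DR = 4881 cfs; V = ΣQ_DR·Δt = 4.393 × 10^6 ft³.
Runoff depth d = V / A = 0.7814 in.
C = d / P = 0.7814 / 1.29 = 0.61.

C ≈ 0.61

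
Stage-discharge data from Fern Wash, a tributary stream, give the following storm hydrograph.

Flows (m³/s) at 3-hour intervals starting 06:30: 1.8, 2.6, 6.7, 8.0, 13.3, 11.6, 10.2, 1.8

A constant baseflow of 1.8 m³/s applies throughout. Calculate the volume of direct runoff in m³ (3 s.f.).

V ≈ 4.49 × 10^5 m³

Direct-runoff ordinates (Q − Q_b): 0.0, 0.8, 4.9, 6.2, 11.5, 9.8, 8.4, 0.0 m³/s.
ΣQ_DR = 41.60 m³/s.
With Δt = 3 h = 10800 s, V = ΣQ_DR · Δt = 41.60 × 10800 = 4.49 × 10^5 m³.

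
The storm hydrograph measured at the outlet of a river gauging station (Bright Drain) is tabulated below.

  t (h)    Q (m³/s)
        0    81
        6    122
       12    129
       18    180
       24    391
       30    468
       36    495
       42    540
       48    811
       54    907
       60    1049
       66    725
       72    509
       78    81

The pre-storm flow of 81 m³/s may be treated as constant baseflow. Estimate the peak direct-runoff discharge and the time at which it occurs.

Q_p = 968.0 m³/s at t = 60 h

Subtracting baseflow gives direct-runoff ordinates: 0.0, 41.0, 48.0, 99.0, 310.0, 387.0, 414.0, 459.0, 730.0, 826.0, 968.0, 644.0, 428.0, 0.0 m³/s.
The maximum is 968.0 m³/s, occurring at the reading for t = 60 h.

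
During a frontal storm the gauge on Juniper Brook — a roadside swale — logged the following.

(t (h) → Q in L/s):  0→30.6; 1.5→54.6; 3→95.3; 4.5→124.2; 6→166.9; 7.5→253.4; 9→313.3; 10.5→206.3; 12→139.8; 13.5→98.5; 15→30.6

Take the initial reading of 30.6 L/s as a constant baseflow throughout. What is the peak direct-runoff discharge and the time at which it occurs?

Q_p = 282.7 L/s at t = 9 h

Subtracting baseflow gives direct-runoff ordinates: 0.0, 24.0, 64.7, 93.6, 136.3, 222.8, 282.7, 175.7, 109.2, 67.9, 0.0 L/s.
The maximum is 282.7 L/s, occurring at the reading for t = 9 h.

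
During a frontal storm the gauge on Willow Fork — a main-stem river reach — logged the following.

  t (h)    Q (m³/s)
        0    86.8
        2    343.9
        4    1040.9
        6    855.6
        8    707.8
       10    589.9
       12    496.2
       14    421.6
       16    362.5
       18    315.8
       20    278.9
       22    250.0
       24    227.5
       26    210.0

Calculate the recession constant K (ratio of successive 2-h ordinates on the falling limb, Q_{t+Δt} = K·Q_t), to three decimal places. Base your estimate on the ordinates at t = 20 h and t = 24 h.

Using the recession-limb readings at t = 20 h and t = 24 h: Q falls from 278.9 to 227.5 m³/s over 2 intervals.
K = (Q₂/Q₁)^(1/2) = (227.5/278.9)^(1/2) = 0.903.

K ≈ 0.903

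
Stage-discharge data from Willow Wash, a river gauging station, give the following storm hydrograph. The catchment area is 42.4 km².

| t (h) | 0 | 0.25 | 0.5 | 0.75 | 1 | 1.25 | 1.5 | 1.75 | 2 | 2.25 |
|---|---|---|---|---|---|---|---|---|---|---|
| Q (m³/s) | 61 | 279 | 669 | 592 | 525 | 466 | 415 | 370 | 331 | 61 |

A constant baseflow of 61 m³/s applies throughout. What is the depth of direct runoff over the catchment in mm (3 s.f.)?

d ≈ 67.1 mm

Direct runoff: 0.0, 218.0, 608.0, 531.0, 464.0, 405.0, 354.0, 309.0, 270.0, 0.0 m³/s; ΣQ_DR = 3159 m³/s.
V = ΣQ_DR · Δt = 3159 × 900 s = 2.843 × 10^6 m³.
Over A = 42.4 km², depth = V / A = 67.1 mm.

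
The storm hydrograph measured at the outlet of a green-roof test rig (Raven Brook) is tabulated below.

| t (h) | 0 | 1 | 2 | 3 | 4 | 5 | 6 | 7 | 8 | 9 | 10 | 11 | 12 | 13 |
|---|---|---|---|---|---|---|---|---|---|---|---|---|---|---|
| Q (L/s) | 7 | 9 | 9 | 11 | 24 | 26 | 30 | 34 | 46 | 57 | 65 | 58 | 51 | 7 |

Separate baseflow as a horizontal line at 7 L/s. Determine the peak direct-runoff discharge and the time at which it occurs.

Q_p = 58.0 L/s at t = 10 h

Subtracting baseflow gives direct-runoff ordinates: 0.0, 2.0, 2.0, 4.0, 17.0, 19.0, 23.0, 27.0, 39.0, 50.0, 58.0, 51.0, 44.0, 0.0 L/s.
The maximum is 58.0 L/s, occurring at the reading for t = 10 h.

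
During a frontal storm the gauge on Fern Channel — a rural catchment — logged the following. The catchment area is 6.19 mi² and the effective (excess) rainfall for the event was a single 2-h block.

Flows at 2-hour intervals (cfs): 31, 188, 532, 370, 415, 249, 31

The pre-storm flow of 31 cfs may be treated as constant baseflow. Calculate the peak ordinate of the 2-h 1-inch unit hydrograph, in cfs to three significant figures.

U_p ≈ 626 cfs

Direct runoff: 0.0, 157.0, 501.0, 339.0, 384.0, 218.0, 0.0 cfs; ΣQ_DR = 1599 cfs, peak = 501.0 cfs.
Runoff depth d = ΣQ_DR·Δt / A = 1599 × 7200 / (6.19 mi²) = 0.8006 in.
The 1-inch UH is the DRH scaled by (1 in)/d, so U_p = 501.0 × 1/0.8006 = 626 cfs.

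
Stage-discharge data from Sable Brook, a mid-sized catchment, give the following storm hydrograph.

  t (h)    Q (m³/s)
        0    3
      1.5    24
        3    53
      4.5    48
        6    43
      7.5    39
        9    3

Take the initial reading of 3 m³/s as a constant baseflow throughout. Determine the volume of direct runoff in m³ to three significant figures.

V ≈ 1.04 × 10^6 m³

Direct-runoff ordinates (Q − Q_b): 0.0, 21.0, 50.0, 45.0, 40.0, 36.0, 0.0 m³/s.
ΣQ_DR = 192.0 m³/s.
With Δt = 1.5 h = 5400 s, V = ΣQ_DR · Δt = 192.0 × 5400 = 1.04 × 10^6 m³.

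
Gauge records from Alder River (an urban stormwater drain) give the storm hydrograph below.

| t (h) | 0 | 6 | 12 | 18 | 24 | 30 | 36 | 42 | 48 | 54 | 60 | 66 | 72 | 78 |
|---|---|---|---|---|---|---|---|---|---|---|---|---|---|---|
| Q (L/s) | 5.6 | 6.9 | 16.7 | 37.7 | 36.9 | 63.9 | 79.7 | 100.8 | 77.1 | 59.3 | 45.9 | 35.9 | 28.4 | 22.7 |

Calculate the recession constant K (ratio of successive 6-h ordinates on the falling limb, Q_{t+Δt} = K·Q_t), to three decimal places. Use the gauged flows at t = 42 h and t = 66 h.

K ≈ 0.773

Using the recession-limb readings at t = 42 h and t = 66 h: Q falls from 100.8 to 35.9 L/s over 4 intervals.
K = (Q₂/Q₁)^(1/4) = (35.9/100.8)^(1/4) = 0.773.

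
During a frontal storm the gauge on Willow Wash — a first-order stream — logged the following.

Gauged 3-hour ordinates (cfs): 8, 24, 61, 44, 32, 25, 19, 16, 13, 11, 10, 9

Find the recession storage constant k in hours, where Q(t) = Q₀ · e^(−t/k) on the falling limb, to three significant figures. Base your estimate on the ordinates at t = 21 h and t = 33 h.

k ≈ 20.9 h

On the falling limb, Q drops from 16 to 9 cfs between t = 21 h and t = 33 h (Δt = 12 h).
k = −Δt / ln(Q₂/Q₁) = −12 / ln(9/16) = 20.9 h.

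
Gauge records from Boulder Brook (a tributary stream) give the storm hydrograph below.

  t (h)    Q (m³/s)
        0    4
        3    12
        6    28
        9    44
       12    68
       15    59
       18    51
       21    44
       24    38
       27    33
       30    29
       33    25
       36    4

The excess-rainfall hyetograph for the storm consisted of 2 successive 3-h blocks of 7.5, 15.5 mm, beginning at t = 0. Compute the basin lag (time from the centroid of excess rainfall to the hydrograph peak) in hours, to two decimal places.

t_L ≈ 8.48 h

Centroid of excess rainfall: t_c = Σ P_i·t̄_i / ΣP_i = 3.5217 h (block centres at 1.5, 4.5 h).
Hydrograph peak occurs at t = 12 h, so basin lag t_L = 12 − 3.5217 = 8.48 h.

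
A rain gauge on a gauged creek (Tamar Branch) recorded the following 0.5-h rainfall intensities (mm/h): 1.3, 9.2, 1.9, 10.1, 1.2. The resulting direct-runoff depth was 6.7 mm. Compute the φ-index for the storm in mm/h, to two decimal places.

φ ≈ 2.95 mm/h

Only the 2 blocks with intensity above φ contribute runoff: 9.2, 10.1 mm/h.
Σ(I−φ)·Δt = d  ⇒  (9.2+10.1 − 2φ)·0.5 = 6.7
φ = (19.30 − 6.7/0.5) / 2 = 2.95 mm/h.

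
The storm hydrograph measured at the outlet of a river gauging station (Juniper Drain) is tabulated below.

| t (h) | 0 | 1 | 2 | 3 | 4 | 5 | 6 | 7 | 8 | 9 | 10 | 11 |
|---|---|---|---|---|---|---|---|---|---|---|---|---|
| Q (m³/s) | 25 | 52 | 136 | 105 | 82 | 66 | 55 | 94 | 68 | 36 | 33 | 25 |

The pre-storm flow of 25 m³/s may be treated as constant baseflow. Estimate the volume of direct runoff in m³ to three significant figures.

Direct-runoff ordinates (Q − Q_b): 0.0, 27.0, 111.0, 80.0, 57.0, 41.0, 30.0, 69.0, 43.0, 11.0, 8.0, 0.0 m³/s.
ΣQ_DR = 477.0 m³/s.
With Δt = 1 h = 3600 s, V = ΣQ_DR · Δt = 477.0 × 3600 = 1.72 × 10^6 m³.

V ≈ 1.72 × 10^6 m³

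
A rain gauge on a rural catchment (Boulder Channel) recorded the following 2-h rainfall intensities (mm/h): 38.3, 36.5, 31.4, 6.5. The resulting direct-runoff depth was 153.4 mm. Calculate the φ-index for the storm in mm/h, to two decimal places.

Only the 3 blocks with intensity above φ contribute runoff: 38.3, 36.5, 31.4 mm/h.
Σ(I−φ)·Δt = d  ⇒  (38.3+36.5+31.4 − 3φ)·2 = 153.4
φ = (106.2 − 153.4/2) / 3 = 9.83 mm/h.

φ ≈ 9.83 mm/h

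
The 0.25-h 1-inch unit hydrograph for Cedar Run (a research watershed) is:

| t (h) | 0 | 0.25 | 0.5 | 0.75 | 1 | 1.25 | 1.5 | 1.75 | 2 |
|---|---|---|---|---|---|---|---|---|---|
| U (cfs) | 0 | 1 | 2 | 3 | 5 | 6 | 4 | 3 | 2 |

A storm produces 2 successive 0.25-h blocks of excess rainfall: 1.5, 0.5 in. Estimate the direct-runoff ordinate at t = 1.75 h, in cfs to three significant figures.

By discrete convolution, Q_j = Σ (P_i / 1 in) · U_{j−i}.
At t = 1.75 h (j=7): Q = (1.5/1)·3 + (0.5/1)·4 = 6.50 cfs.

Q ≈ 6.50 cfs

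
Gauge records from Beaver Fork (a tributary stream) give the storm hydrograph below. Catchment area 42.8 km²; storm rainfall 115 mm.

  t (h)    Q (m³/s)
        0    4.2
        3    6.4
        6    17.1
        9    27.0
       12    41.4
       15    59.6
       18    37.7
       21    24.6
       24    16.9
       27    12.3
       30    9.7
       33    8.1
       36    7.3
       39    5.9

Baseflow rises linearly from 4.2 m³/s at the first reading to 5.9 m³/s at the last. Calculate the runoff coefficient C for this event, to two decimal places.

C ≈ 0.46

ΣQ_DR = 207.5 m³/s; V = ΣQ_DR·Δt = 2.241 × 10^6 m³.
Runoff depth d = V / A = 52.36 mm.
C = d / P = 52.36 / 115 = 0.46.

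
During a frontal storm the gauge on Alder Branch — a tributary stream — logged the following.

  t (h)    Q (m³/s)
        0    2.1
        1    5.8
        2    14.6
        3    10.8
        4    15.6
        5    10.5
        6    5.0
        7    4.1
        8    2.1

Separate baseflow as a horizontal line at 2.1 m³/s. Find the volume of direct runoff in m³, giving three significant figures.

Direct-runoff ordinates (Q − Q_b): 0.0, 3.7, 12.5, 8.7, 13.5, 8.4, 2.9, 2.0, 0.0 m³/s.
ΣQ_DR = 51.70 m³/s.
With Δt = 1 h = 3600 s, V = ΣQ_DR · Δt = 51.70 × 3600 = 1.86 × 10^5 m³.

V ≈ 1.86 × 10^5 m³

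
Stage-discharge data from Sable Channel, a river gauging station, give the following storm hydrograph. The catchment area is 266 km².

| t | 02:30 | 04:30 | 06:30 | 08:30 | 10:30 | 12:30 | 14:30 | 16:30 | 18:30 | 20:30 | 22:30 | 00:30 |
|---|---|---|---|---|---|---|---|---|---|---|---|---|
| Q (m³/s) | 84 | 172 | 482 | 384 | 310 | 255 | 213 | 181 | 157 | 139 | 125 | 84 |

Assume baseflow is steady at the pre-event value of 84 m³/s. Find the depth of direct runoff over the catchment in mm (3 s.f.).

d ≈ 42.7 mm

Direct runoff: 0.0, 88.0, 398.0, 300.0, 226.0, 171.0, 129.0, 97.0, 73.0, 55.0, 41.0, 0.0 m³/s; ΣQ_DR = 1578 m³/s.
V = ΣQ_DR · Δt = 1578 × 7200 s = 1.136 × 10^7 m³.
Over A = 266 km², depth = V / A = 42.7 mm.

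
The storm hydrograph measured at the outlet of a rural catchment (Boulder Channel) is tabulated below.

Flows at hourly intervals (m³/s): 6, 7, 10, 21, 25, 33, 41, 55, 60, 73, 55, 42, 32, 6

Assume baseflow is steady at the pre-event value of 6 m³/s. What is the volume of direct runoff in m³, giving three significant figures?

V ≈ 1.38 × 10^6 m³

Direct-runoff ordinates (Q − Q_b): 0.0, 1.0, 4.0, 15.0, 19.0, 27.0, 35.0, 49.0, 54.0, 67.0, 49.0, 36.0, 26.0, 0.0 m³/s.
ΣQ_DR = 382.0 m³/s.
With Δt = 1 h = 3600 s, V = ΣQ_DR · Δt = 382.0 × 3600 = 1.38 × 10^6 m³.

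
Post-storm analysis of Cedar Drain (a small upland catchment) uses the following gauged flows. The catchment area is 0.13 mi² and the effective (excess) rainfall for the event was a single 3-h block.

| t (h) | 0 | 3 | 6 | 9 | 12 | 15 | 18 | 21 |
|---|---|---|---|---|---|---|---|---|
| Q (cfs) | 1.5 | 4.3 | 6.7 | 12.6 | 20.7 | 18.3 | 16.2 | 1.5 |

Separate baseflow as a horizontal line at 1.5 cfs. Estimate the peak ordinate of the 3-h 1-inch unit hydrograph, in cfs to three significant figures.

Direct runoff: 0.0, 2.8, 5.2, 11.1, 19.2, 16.8, 14.7, 0.0 cfs; ΣQ_DR = 69.80 cfs, peak = 19.2 cfs.
Runoff depth d = ΣQ_DR·Δt / A = 69.80 × 10800 / (0.13 mi²) = 2.496 in.
The 1-inch UH is the DRH scaled by (1 in)/d, so U_p = 19.2 × 1/2.496 = 7.69 cfs.

U_p ≈ 7.69 cfs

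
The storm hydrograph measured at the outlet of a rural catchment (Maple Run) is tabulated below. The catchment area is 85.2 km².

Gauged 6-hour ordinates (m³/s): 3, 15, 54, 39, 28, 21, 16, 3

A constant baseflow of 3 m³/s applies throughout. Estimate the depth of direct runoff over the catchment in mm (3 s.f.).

Direct runoff: 0.0, 12.0, 51.0, 36.0, 25.0, 18.0, 13.0, 0.0 m³/s; ΣQ_DR = 155.0 m³/s.
V = ΣQ_DR · Δt = 155.0 × 21600 s = 3.348 × 10^6 m³.
Over A = 85.2 km², depth = V / A = 39.3 mm.

d ≈ 39.3 mm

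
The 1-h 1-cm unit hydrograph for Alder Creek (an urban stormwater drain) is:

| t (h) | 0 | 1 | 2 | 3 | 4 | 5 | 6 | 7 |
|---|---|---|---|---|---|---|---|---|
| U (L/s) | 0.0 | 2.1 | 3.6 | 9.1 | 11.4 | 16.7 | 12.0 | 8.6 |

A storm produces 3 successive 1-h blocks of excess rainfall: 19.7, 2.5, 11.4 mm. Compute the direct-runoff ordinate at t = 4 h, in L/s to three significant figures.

By discrete convolution, Q_j = Σ (P_i / 10 mm) · U_{j−i}.
At t = 4 h (j=4): Q = (19.7/10)·11.4 + (2.5/10)·9.1 + (11.4/10)·3.6 = 28.8 L/s.

Q ≈ 28.8 L/s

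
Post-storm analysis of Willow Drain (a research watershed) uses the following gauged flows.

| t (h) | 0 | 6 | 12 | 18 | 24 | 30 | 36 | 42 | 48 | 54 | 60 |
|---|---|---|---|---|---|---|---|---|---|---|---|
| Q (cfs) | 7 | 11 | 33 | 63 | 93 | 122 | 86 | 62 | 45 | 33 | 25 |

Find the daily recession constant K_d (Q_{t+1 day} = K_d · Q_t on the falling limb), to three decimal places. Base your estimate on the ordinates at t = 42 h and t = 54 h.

K_d ≈ 0.283

Between t = 42 h and t = 54 h the flow falls from 62 to 33 cfs over 2×6 h = 12 h.
Per-interval ratio K = (33/62)^(1/2) = 0.7296; K_d = K^(24/6) = 0.283.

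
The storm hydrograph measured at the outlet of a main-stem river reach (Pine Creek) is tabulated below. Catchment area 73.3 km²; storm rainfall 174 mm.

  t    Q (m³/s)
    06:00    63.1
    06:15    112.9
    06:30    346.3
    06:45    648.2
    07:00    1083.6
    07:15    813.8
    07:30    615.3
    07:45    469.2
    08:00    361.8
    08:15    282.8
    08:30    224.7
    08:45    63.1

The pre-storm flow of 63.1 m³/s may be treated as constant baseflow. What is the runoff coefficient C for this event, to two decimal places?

C ≈ 0.31

ΣQ_DR = 4328 m³/s; V = ΣQ_DR·Δt = 3.895 × 10^6 m³.
Runoff depth d = V / A = 53.14 mm.
C = d / P = 53.14 / 174 = 0.31.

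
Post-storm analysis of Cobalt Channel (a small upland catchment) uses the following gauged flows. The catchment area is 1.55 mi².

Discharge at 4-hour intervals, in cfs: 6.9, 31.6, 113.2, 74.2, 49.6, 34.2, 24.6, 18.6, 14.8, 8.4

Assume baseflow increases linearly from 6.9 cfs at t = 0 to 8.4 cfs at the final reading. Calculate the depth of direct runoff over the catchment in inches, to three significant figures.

Direct runoff: 0.00, 24.53, 105.97, 66.80, 42.03, 26.47, 16.70, 10.53, 6.57, 0.00 cfs; ΣQ_DR = 299.6 cfs.
V = ΣQ_DR · Δt = 299.6 × 14400 s = 4.314 × 10^6 ft³.
Over A = 1.55 mi², depth = V / A = 1.20 in.

d ≈ 1.20 in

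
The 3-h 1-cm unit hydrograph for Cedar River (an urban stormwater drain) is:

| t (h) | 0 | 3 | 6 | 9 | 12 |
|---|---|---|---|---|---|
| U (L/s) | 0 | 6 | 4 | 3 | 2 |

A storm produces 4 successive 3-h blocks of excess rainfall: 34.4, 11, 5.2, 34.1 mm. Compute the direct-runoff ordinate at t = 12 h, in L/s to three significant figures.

Q ≈ 32.7 L/s

By discrete convolution, Q_j = Σ (P_i / 10 mm) · U_{j−i}.
At t = 12 h (j=4): Q = (34.4/10)·2 + (11/10)·3 + (5.2/10)·4 + (34.1/10)·6 = 32.7 L/s.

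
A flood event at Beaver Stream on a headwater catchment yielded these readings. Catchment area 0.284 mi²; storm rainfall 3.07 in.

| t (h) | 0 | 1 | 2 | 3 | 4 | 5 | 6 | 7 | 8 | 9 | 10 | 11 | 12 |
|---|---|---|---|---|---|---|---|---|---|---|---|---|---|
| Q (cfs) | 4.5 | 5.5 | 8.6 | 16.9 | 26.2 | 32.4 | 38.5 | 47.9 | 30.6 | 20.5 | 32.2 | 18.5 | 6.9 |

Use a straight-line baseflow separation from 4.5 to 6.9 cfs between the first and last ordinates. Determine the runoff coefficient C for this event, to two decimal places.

ΣQ_DR = 215.1 cfs; V = ΣQ_DR·Δt = 7.744 × 10^5 ft³.
Runoff depth d = V / A = 1.174 in.
C = d / P = 1.174 / 3.07 = 0.38.

C ≈ 0.38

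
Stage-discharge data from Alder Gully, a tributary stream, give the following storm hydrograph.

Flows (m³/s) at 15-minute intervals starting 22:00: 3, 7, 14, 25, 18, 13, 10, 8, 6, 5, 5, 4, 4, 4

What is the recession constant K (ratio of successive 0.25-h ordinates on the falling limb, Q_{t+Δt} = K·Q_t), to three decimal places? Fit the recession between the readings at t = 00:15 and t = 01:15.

K ≈ 0.946

Using the recession-limb readings at t = 00:15 and t = 01:15: Q falls from 5 to 4 m³/s over 4 intervals.
K = (Q₂/Q₁)^(1/4) = (4/5)^(1/4) = 0.946.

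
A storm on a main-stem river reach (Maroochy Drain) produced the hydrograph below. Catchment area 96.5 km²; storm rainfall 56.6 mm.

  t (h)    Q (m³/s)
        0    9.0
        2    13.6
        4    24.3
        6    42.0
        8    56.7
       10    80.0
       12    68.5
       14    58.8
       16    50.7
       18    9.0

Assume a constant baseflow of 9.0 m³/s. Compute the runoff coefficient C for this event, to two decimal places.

C ≈ 0.43

ΣQ_DR = 322.6 m³/s; V = ΣQ_DR·Δt = 2.323 × 10^6 m³.
Runoff depth d = V / A = 24.07 mm.
C = d / P = 24.07 / 56.6 = 0.43.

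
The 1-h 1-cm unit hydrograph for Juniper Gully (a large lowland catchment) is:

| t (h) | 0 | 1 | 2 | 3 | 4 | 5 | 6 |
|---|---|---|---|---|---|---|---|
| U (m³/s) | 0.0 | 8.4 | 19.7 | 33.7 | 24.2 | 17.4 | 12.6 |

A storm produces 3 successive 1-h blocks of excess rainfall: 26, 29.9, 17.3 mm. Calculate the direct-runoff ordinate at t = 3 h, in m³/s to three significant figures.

By discrete convolution, Q_j = Σ (P_i / 10 mm) · U_{j−i}.
At t = 3 h (j=3): Q = (26/10)·33.7 + (29.9/10)·19.7 + (17.3/10)·8.4 = 161 m³/s.

Q ≈ 161 m³/s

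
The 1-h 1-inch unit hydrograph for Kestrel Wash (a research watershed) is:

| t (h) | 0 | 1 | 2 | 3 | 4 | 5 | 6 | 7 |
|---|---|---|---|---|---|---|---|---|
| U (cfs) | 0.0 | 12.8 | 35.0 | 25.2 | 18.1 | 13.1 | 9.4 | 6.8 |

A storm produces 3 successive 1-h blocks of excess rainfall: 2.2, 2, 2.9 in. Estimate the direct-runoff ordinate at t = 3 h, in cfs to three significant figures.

By discrete convolution, Q_j = Σ (P_i / 1 in) · U_{j−i}.
At t = 3 h (j=3): Q = (2.2/1)·25.2 + (2/1)·35.0 + (2.9/1)·12.8 = 163 cfs.

Q ≈ 163 cfs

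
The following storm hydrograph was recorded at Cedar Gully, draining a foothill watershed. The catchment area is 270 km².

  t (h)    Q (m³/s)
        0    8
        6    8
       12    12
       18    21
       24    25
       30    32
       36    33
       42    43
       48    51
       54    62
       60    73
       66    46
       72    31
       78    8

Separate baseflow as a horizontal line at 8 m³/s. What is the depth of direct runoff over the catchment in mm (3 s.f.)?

d ≈ 27.3 mm

Direct runoff: 0.0, 0.0, 4.0, 13.0, 17.0, 24.0, 25.0, 35.0, 43.0, 54.0, 65.0, 38.0, 23.0, 0.0 m³/s; ΣQ_DR = 341.0 m³/s.
V = ΣQ_DR · Δt = 341.0 × 21600 s = 7.366 × 10^6 m³.
Over A = 270 km², depth = V / A = 27.3 mm.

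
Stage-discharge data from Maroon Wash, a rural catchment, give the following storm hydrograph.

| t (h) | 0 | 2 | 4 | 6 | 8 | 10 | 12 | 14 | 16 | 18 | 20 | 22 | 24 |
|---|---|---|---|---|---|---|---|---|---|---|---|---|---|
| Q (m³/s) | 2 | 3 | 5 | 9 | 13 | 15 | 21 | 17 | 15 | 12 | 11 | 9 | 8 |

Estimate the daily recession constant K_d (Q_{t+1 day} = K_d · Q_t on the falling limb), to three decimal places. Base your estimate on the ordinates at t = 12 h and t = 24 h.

K_d ≈ 0.145

Between t = 12 h and t = 24 h the flow falls from 21 to 8 m³/s over 6×2 h = 12 h.
Per-interval ratio K = (8/21)^(1/6) = 0.8514; K_d = K^(24/2) = 0.145.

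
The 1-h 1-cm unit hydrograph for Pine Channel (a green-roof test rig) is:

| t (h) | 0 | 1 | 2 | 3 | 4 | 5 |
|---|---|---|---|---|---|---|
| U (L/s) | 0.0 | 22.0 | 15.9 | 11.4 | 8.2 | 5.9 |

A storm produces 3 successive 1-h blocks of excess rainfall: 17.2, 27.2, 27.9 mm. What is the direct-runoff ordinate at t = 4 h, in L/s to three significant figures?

Q ≈ 89.5 L/s

By discrete convolution, Q_j = Σ (P_i / 10 mm) · U_{j−i}.
At t = 4 h (j=4): Q = (17.2/10)·8.2 + (27.2/10)·11.4 + (27.9/10)·15.9 = 89.5 L/s.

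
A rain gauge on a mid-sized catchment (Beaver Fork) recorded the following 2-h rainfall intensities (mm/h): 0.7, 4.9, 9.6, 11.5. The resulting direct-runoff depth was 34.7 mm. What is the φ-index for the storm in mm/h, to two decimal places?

Only the 3 blocks with intensity above φ contribute runoff: 4.9, 9.6, 11.5 mm/h.
Σ(I−φ)·Δt = d  ⇒  (4.9+9.6+11.5 − 3φ)·2 = 34.7
φ = (26.00 − 34.7/2) / 3 = 2.88 mm/h.

φ ≈ 2.88 mm/h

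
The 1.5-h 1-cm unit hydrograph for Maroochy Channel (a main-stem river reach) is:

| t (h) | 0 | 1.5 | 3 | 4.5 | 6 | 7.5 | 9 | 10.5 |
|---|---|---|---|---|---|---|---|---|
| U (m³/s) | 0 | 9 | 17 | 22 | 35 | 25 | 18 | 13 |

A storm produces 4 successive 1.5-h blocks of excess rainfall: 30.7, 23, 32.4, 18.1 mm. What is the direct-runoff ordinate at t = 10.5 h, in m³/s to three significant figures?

By discrete convolution, Q_j = Σ (P_i / 10 mm) · U_{j−i}.
At t = 10.5 h (j=7): Q = (30.7/10)·13 + (23/10)·18 + (32.4/10)·25 + (18.1/10)·35 = 226 m³/s.

Q ≈ 226 m³/s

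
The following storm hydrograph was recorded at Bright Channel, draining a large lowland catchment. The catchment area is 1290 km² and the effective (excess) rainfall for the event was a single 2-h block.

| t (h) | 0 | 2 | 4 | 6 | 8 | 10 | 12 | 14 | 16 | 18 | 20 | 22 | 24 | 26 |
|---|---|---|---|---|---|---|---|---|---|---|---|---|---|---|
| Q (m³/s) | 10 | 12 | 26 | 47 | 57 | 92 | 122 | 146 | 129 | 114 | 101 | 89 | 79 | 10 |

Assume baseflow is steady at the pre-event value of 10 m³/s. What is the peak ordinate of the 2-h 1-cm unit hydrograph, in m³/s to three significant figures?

U_p ≈ 273 m³/s

Direct runoff: 0.0, 2.0, 16.0, 37.0, 47.0, 82.0, 112.0, 136.0, 119.0, 104.0, 91.0, 79.0, 69.0, 0.0 m³/s; ΣQ_DR = 894.0 m³/s, peak = 136.0 m³/s.
Runoff depth d = ΣQ_DR·Δt / A = 894.0 × 7200 / (1290 km²) = 4.990 mm.
The 1-cm UH is the DRH scaled by (10 mm)/d, so U_p = 136.0 × 10/4.990 = 273 m³/s.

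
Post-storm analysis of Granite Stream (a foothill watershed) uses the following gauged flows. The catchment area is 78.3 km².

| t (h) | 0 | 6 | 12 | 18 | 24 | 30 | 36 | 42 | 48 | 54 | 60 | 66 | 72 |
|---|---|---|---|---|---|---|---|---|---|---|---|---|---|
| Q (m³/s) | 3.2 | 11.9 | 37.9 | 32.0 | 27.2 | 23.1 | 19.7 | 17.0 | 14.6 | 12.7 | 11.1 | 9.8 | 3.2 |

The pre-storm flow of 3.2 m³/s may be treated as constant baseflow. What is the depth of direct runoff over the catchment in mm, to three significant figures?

Direct runoff: 0.0, 8.7, 34.7, 28.8, 24.0, 19.9, 16.5, 13.8, 11.4, 9.5, 7.9, 6.6, 0.0 m³/s; ΣQ_DR = 181.8 m³/s.
V = ΣQ_DR · Δt = 181.8 × 21600 s = 3.927 × 10^6 m³.
Over A = 78.3 km², depth = V / A = 50.2 mm.

d ≈ 50.2 mm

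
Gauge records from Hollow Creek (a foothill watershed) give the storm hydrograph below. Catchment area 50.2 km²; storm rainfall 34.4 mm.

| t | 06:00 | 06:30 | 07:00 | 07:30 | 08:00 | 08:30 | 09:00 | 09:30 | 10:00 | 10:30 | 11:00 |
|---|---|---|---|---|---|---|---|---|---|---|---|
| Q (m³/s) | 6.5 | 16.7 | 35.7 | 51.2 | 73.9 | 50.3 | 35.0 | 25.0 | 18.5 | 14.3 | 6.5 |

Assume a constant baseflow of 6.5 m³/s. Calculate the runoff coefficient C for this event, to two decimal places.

ΣQ_DR = 262.1 m³/s; V = ΣQ_DR·Δt = 4.718 × 10^5 m³.
Runoff depth d = V / A = 9.398 mm.
C = d / P = 9.398 / 34.4 = 0.27.

C ≈ 0.27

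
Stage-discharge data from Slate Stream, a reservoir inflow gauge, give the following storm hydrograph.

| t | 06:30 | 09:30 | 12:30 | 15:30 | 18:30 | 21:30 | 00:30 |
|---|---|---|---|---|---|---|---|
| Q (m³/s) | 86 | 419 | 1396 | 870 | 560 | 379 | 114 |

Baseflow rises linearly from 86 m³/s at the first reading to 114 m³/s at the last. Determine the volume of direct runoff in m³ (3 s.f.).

V ≈ 3.37 × 10^7 m³

Direct-runoff ordinates (Q − Q_b): 0.00, 328.33, 1300.67, 770.00, 455.33, 269.67, 0.00 m³/s.
ΣQ_DR = 3124 m³/s.
With Δt = 3 h = 10800 s, V = ΣQ_DR · Δt = 3124 × 10800 = 3.37 × 10^7 m³.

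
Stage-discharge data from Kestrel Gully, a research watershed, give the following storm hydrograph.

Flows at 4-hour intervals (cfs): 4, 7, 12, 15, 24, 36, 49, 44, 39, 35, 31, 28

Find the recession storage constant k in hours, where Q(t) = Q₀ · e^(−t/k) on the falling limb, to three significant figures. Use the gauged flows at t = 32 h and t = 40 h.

On the falling limb, Q drops from 39 to 31 cfs between t = 32 h and t = 40 h (Δt = 8 h).
k = −Δt / ln(Q₂/Q₁) = −8 / ln(31/39) = 34.8 h.

k ≈ 34.8 h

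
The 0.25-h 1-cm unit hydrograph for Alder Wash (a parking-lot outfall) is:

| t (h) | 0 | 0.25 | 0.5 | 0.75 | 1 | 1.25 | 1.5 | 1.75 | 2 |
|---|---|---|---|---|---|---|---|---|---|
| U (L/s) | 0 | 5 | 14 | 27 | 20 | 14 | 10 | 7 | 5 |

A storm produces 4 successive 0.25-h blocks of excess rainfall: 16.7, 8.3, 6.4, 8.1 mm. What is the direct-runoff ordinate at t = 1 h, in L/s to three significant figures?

By discrete convolution, Q_j = Σ (P_i / 10 mm) · U_{j−i}.
At t = 1 h (j=4): Q = (16.7/10)·20 + (8.3/10)·27 + (6.4/10)·14 + (8.1/10)·5 = 68.8 L/s.

Q ≈ 68.8 L/s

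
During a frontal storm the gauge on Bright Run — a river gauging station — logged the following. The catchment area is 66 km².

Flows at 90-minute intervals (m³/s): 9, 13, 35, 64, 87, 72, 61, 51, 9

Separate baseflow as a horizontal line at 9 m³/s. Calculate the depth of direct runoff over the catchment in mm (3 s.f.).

d ≈ 26.2 mm

Direct runoff: 0.0, 4.0, 26.0, 55.0, 78.0, 63.0, 52.0, 42.0, 0.0 m³/s; ΣQ_DR = 320.0 m³/s.
V = ΣQ_DR · Δt = 320.0 × 5400 s = 1.728 × 10^6 m³.
Over A = 66 km², depth = V / A = 26.2 mm.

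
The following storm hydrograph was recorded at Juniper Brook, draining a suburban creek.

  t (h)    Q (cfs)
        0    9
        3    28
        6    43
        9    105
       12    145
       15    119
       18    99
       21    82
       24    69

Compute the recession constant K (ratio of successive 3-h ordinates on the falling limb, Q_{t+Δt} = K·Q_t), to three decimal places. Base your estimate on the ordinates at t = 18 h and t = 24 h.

K ≈ 0.835

Using the recession-limb readings at t = 18 h and t = 24 h: Q falls from 99 to 69 cfs over 2 intervals.
K = (Q₂/Q₁)^(1/2) = (69/99)^(1/2) = 0.835.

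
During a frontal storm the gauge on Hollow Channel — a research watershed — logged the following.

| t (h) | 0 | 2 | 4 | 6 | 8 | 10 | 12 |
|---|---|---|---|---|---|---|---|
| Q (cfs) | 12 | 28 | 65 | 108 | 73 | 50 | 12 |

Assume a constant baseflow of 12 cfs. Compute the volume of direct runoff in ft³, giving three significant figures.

V ≈ 1.90 × 10^6 ft³

Direct-runoff ordinates (Q − Q_b): 0.0, 16.0, 53.0, 96.0, 61.0, 38.0, 0.0 cfs.
ΣQ_DR = 264.0 cfs.
With Δt = 2 h = 7200 s, V = ΣQ_DR · Δt = 264.0 × 7200 = 1.90 × 10^6 ft³.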